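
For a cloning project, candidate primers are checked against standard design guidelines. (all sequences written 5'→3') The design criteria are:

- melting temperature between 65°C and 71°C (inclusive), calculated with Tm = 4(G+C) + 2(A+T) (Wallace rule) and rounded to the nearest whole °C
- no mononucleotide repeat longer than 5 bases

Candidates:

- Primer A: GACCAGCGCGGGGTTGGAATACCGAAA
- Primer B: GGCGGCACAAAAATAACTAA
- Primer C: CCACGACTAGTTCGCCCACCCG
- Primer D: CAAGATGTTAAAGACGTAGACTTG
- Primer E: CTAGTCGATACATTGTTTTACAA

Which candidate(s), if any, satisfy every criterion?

Primer A (27 nt, A=8 T=3 G=10 C=6): Tm = 2·11 + 4·16 = 86°C, outside 65–71°C ✗; longest run = 4 ✓ — fails.
Primer B (20 nt, A=10 T=2 G=4 C=4): Tm = 2·12 + 4·8 = 56°C, outside 65–71°C ✗; longest run = 5 ✓ — fails.
Primer C (22 nt, A=4 T=3 G=4 C=11): Tm = 2·7 + 4·15 = 74°C, outside 65–71°C ✗; longest run = 3 ✓ — fails.
Primer D (24 nt, A=9 T=6 G=6 C=3): Tm = 2·15 + 4·9 = 66°C ✓; longest run = 3 ✓ — passes.
Primer E (23 nt, A=7 T=9 G=3 C=4): Tm = 2·16 + 4·7 = 60°C, outside 65–71°C ✗; longest run = 4 ✓ — fails.

Primer D only.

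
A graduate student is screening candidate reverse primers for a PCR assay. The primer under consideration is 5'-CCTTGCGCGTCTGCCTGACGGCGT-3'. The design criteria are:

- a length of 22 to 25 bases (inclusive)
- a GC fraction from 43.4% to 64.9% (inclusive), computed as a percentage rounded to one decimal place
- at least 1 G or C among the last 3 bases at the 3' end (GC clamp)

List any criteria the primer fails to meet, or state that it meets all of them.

Fails: GC content.

Base counts: A=1, T=6, G=8, C=9 (length 24).
length: length 24 ✓
GC content: GC 17/24 = 70.8%, outside 43.4–64.9% ✗
GC clamp: 3' end CGT has 2 G/C ✓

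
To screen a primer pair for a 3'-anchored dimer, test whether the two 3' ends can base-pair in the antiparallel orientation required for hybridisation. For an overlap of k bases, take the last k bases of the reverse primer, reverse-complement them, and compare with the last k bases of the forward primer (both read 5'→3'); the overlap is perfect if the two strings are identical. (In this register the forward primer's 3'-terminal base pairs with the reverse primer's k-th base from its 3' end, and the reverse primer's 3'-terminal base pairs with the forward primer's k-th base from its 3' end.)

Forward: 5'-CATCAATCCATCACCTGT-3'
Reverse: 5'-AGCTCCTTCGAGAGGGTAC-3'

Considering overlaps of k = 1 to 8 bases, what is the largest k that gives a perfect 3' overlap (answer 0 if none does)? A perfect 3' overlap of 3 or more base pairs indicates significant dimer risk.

Longest perfect overlap: 2 complementary base pairs; below the dimer-risk threshold (threshold 3).

Last 8 bases (5'→3') — forward …TCACCTGT, reverse …GAGGGTAC.
Reverse complement of the reverse primer's last 8 bases: GTACCCTC; its first k bases are the reverse complement of the reverse primer's last k bases, so a perfect k-base overlap needs the forward primer's last k bases to equal them.
Comparing (forward last k vs required): k=1: T vs G ✗; k=2: GT vs GT ✓; k=3: TGT vs GTA ✗; k=4: CTGT vs GTAC ✗; k=5: CCTGT vs GTACC ✗; k=6: ACCTGT vs GTACCC ✗; k=7: CACCTGT vs GTACCCT ✗; k=8: TCACCTGT vs GTACCCTC ✗.
Only k = 2 is perfect, so the longest perfect 3' overlap is 2.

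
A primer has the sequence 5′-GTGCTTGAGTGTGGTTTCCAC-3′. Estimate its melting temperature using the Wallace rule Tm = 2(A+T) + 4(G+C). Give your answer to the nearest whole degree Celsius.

Base counts: A=2, T=8, G=7, C=4 (length 21).
Tm = 2·(2+8) + 4·(7+4) = 2·10 + 4·11 = 20 + 44 = 64°C.

64°C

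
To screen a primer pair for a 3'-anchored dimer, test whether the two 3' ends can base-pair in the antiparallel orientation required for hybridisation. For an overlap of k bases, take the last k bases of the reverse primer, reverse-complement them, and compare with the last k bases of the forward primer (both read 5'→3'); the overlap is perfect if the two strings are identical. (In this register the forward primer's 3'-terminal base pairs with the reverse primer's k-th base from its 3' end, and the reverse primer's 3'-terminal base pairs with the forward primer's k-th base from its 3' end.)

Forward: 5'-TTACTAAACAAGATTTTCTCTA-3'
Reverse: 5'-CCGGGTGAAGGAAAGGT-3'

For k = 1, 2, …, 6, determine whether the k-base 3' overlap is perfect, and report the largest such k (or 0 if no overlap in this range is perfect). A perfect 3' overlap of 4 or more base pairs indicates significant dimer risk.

Last 6 bases (5'→3') — forward …TCTCTA, reverse …AAAGGT.
Reverse complement of the reverse primer's last 6 bases: ACCTTT; its first k bases are the reverse complement of the reverse primer's last k bases, so a perfect k-base overlap needs the forward primer's last k bases to equal them.
Comparing (forward last k vs required): k=1: A vs A ✓; k=2: TA vs AC ✗; k=3: CTA vs ACC ✗; k=4: TCTA vs ACCT ✗; k=5: CTCTA vs ACCTT ✗; k=6: TCTCTA vs ACCTTT ✗.
Only k = 1 is perfect, so the longest perfect 3' overlap is 1.

Longest perfect overlap: 1 complementary base pair; below the dimer-risk threshold (threshold 4).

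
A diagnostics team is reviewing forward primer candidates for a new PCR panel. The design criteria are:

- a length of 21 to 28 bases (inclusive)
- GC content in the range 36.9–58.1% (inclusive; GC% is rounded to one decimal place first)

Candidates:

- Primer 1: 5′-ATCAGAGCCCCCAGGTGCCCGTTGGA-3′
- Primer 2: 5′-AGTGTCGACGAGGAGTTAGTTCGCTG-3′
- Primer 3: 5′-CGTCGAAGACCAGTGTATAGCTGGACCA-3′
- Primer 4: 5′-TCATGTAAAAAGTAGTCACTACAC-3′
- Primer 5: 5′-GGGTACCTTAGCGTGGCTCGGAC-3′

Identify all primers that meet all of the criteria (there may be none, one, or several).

Primer 2 and Primer 3.

Primer 1 (26 nt, A=5 T=4 G=8 C=9): length 26 ✓; GC 17/26 = 65.4%, outside 36.9–58.1% ✗ — fails.
Primer 2 (26 nt, A=5 T=7 G=10 C=4): length 26 ✓; GC 14/26 = 53.8% ✓ — passes.
Primer 3 (28 nt, A=8 T=5 G=8 C=7): length 28 ✓; GC 15/28 = 53.6% ✓ — passes.
Primer 4 (24 nt, A=10 T=6 G=3 C=5): length 24 ✓; GC 8/24 = 33.3%, outside 36.9–58.1% ✗ — fails.
Primer 5 (23 nt, A=3 T=5 G=9 C=6): length 23 ✓; GC 15/23 = 65.2%, outside 36.9–58.1% ✗ — fails.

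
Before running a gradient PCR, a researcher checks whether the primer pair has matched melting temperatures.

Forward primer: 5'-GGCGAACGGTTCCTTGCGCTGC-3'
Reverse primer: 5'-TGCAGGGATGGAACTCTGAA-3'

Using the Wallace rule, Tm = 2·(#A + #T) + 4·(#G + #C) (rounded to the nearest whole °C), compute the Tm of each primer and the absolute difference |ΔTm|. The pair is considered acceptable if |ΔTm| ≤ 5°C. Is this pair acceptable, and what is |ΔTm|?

Forward: A=2 T=5 G=8 C=7 → Tm = 2·7 + 4·15 = 74°C.
Reverse: A=6 T=4 G=7 C=3 → Tm = 2·10 + 4·10 = 60°C.
|ΔTm| = |74 − 60| = 14°C, > 5°C.

|ΔTm| = 14°C; the pair is not acceptable.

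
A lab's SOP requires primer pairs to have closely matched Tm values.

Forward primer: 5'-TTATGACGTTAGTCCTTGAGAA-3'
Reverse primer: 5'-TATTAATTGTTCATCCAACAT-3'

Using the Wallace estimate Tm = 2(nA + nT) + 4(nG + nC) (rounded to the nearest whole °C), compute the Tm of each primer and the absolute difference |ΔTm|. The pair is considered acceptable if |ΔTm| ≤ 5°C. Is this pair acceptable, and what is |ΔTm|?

|ΔTm| = 8°C; the pair is not acceptable.

Forward: A=6 T=8 G=5 C=3 → Tm = 2·14 + 4·8 = 60°C.
Reverse: A=7 T=9 G=1 C=4 → Tm = 2·16 + 4·5 = 52°C.
|ΔTm| = |60 − 52| = 8°C, > 5°C.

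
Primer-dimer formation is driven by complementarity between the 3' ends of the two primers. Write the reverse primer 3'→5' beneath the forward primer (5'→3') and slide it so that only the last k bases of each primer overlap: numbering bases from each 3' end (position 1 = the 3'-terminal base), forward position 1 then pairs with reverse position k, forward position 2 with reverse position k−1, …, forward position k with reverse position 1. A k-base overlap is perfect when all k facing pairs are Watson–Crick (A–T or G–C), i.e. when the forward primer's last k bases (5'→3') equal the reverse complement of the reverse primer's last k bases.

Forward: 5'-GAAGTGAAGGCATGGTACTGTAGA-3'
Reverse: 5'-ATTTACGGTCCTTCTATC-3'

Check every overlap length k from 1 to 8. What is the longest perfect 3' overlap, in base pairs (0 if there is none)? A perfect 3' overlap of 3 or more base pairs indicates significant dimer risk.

Longest perfect overlap: 2 complementary base pairs; below the dimer-risk threshold (threshold 3).

Last 8 bases (5'→3') — forward …ACTGTAGA, reverse …CTTCTATC.
Reverse complement of the reverse primer's last 8 bases: GATAGAAG; its first k bases are the reverse complement of the reverse primer's last k bases, so a perfect k-base overlap needs the forward primer's last k bases to equal them.
Comparing (forward last k vs required): k=1: A vs G ✗; k=2: GA vs GA ✓; k=3: AGA vs GAT ✗; k=4: TAGA vs GATA ✗; k=5: GTAGA vs GATAG ✗; k=6: TGTAGA vs GATAGA ✗; k=7: CTGTAGA vs GATAGAA ✗; k=8: ACTGTAGA vs GATAGAAG ✗.
Only k = 2 is perfect, so the longest perfect 3' overlap is 2.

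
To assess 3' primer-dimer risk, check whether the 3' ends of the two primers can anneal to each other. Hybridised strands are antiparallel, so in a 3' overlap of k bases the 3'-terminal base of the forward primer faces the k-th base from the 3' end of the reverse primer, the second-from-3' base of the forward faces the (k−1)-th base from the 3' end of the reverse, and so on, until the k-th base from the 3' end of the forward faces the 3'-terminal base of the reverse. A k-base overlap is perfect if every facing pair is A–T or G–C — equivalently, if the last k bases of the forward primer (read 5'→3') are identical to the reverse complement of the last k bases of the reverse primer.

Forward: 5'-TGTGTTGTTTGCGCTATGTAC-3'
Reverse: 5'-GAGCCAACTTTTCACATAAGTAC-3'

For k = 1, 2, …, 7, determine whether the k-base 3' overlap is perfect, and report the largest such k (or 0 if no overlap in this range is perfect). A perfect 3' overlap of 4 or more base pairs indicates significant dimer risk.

Last 7 bases (5'→3') — forward …TATGTAC, reverse …TAAGTAC.
Reverse complement of the reverse primer's last 7 bases: GTACTTA; its first k bases are the reverse complement of the reverse primer's last k bases, so a perfect k-base overlap needs the forward primer's last k bases to equal them.
Comparing (forward last k vs required): k=1: C vs G ✗; k=2: AC vs GT ✗; k=3: TAC vs GTA ✗; k=4: GTAC vs GTAC ✓; k=5: TGTAC vs GTACT ✗; k=6: ATGTAC vs GTACTT ✗; k=7: TATGTAC vs GTACTTA ✗.
Only k = 4 is perfect, so the longest perfect 3' overlap is 4.

Longest perfect overlap: 4 complementary base pairs; significant dimer risk (threshold 4).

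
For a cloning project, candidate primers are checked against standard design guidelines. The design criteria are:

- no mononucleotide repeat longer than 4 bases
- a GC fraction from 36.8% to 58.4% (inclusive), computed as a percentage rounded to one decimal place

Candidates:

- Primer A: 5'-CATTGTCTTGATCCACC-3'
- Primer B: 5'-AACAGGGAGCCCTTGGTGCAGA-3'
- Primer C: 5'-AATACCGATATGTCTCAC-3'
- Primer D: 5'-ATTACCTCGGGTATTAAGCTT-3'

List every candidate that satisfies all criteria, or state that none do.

Primer A, Primer C and Primer D.

Primer A (17 nt, A=3 T=6 G=2 C=6): longest run = 2 ✓; GC 8/17 = 47.1% ✓ — passes.
Primer B (22 nt, A=6 T=3 G=8 C=5): longest run = 3 ✓; GC 13/22 = 59.1%, outside 36.8–58.4% ✗ — fails.
Primer C (18 nt, A=6 T=5 G=2 C=5): longest run = 2 ✓; GC 7/18 = 38.9% ✓ — passes.
Primer D (21 nt, A=5 T=8 G=4 C=4): longest run = 3 ✓; GC 8/21 = 38.1% ✓ — passes.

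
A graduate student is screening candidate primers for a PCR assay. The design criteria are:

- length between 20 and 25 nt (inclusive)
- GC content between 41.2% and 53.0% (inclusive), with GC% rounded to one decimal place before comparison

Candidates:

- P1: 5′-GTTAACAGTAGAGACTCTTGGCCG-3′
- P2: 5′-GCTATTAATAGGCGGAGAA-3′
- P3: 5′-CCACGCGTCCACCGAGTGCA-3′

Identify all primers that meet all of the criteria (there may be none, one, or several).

P1 only.

P1 (24 nt, A=6 T=6 G=7 C=5): length 24 ✓; GC 12/24 = 50.0% ✓ — passes.
P2 (19 nt, A=7 T=4 G=6 C=2): length 19, outside 20–25 ✗; GC 8/19 = 42.1% ✓ — fails.
P3 (20 nt, A=4 T=2 G=5 C=9): length 20 ✓; GC 14/20 = 70.0%, outside 41.2–53.0% ✗ — fails.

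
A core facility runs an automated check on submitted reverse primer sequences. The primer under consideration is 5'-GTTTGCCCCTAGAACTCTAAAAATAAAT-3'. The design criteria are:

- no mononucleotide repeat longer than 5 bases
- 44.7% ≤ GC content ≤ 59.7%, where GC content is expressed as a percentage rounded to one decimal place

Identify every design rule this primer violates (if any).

Fails: GC content.

Base counts: A=11, T=8, G=3, C=6 (length 28).
homopolymer run: longest run = 5 ✓
GC content: GC 9/28 = 32.1%, outside 44.7–59.7% ✗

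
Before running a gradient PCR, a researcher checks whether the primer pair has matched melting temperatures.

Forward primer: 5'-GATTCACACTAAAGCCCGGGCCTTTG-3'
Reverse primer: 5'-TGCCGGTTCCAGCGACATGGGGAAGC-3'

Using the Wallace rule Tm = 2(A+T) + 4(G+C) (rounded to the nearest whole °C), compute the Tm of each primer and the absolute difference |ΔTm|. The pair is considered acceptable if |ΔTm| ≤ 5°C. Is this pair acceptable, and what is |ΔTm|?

|ΔTm| = 6°C; the pair is not acceptable.

Forward: A=6 T=6 G=6 C=8 → Tm = 2·12 + 4·14 = 80°C.
Reverse: A=5 T=4 G=10 C=7 → Tm = 2·9 + 4·17 = 86°C.
|ΔTm| = |80 − 86| = 6°C, > 5°C.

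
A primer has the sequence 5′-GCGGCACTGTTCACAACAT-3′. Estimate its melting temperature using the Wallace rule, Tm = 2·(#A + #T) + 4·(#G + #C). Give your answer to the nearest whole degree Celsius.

Base counts: A=5, T=4, G=4, C=6 (length 19).
Tm = 2·(5+4) + 4·(4+6) = 2·9 + 4·10 = 18 + 40 = 58°C.

58°C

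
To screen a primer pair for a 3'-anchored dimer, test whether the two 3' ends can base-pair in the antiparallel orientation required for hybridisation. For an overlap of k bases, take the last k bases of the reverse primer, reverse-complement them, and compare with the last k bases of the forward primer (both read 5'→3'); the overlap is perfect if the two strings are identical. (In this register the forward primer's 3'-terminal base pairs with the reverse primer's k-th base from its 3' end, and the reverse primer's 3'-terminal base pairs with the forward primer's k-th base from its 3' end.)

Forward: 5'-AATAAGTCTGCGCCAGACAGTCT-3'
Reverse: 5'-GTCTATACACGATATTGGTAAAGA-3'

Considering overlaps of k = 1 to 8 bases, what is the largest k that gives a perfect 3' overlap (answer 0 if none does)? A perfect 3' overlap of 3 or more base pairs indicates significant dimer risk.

Last 8 bases (5'→3') — forward …GACAGTCT, reverse …GGTAAAGA.
Reverse complement of the reverse primer's last 8 bases: TCTTTACC; its first k bases are the reverse complement of the reverse primer's last k bases, so a perfect k-base overlap needs the forward primer's last k bases to equal them.
Comparing (forward last k vs required): k=1: T vs T ✓; k=2: CT vs TC ✗; k=3: TCT vs TCT ✓; k=4: GTCT vs TCTT ✗; k=5: AGTCT vs TCTTT ✗; k=6: CAGTCT vs TCTTTA ✗; k=7: ACAGTCT vs TCTTTAC ✗; k=8: GACAGTCT vs TCTTTACC ✗.
Perfect overlaps at k = 1, 3; the largest is 3.

Longest perfect overlap: 3 complementary base pairs; significant dimer risk (threshold 3).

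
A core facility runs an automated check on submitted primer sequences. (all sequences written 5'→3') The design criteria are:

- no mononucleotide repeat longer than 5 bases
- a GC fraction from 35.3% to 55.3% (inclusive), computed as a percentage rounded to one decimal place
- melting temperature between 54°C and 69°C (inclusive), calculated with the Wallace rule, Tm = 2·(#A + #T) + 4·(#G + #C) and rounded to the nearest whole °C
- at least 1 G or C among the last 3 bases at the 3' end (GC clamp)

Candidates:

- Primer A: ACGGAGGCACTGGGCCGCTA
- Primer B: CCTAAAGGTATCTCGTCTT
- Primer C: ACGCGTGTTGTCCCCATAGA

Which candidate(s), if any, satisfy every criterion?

Primer A (20 nt, A=4 T=2 G=8 C=6): longest run = 3 ✓; GC 14/20 = 70.0%, outside 35.3–55.3% ✗; Tm = 2·6 + 4·14 = 68°C ✓; 3' end CTA has 1 G/C ✓ — fails.
Primer B (19 nt, A=4 T=7 G=3 C=5): longest run = 3 ✓; GC 8/19 = 42.1% ✓; Tm = 2·11 + 4·8 = 54°C ✓; 3' end CTT has 1 G/C ✓ — passes.
Primer C (20 nt, A=4 T=5 G=5 C=6): longest run = 4 ✓; GC 11/20 = 55.0% ✓; Tm = 2·9 + 4·11 = 62°C ✓; 3' end AGA has 1 G/C ✓ — passes.

Primer B and Primer C.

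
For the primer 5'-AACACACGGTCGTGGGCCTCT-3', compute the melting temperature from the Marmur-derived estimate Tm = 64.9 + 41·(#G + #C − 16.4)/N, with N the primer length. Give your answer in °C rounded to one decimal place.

58.3°C

Base counts: A=4, T=4, G=6, C=7; G+C = 13, N = 21.
Tm = 64.9 + 41·(13 − 16.4)/21 = 64.9 + -139.40/21 = 58.3°C.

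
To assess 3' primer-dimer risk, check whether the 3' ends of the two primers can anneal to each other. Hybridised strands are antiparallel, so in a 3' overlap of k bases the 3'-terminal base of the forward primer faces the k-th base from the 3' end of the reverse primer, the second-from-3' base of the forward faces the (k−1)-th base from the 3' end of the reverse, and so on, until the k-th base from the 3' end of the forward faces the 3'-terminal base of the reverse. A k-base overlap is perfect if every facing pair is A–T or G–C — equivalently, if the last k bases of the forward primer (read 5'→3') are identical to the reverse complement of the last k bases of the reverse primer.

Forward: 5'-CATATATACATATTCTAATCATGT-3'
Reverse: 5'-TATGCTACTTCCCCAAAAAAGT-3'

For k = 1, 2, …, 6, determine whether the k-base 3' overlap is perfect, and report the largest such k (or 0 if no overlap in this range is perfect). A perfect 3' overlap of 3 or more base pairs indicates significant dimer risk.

Longest perfect overlap: 0 complementary base pairs; below the dimer-risk threshold (threshold 3).

Last 6 bases (5'→3') — forward …TCATGT, reverse …AAAAGT.
Reverse complement of the reverse primer's last 6 bases: ACTTTT; its first k bases are the reverse complement of the reverse primer's last k bases, so a perfect k-base overlap needs the forward primer's last k bases to equal them.
Comparing (forward last k vs required): k=1: T vs A ✗; k=2: GT vs AC ✗; k=3: TGT vs ACT ✗; k=4: ATGT vs ACTT ✗; k=5: CATGT vs ACTTT ✗; k=6: TCATGT vs ACTTTT ✗.
No overlap length from 1 to 6 is perfect, so the longest perfect 3' overlap is 0.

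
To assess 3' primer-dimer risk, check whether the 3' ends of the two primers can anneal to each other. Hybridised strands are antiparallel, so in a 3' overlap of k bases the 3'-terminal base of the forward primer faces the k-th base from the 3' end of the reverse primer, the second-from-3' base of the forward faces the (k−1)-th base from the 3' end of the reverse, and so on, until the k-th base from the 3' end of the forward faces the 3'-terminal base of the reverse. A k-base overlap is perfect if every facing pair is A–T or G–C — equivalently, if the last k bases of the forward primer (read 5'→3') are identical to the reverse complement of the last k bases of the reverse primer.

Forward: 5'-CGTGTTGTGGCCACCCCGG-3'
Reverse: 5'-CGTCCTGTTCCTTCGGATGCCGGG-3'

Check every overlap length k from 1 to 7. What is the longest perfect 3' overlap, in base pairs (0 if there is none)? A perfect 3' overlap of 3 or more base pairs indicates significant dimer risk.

Last 7 bases (5'→3') — forward …ACCCCGG, reverse …TGCCGGG.
Reverse complement of the reverse primer's last 7 bases: CCCGGCA; its first k bases are the reverse complement of the reverse primer's last k bases, so a perfect k-base overlap needs the forward primer's last k bases to equal them.
Comparing (forward last k vs required): k=1: G vs C ✗; k=2: GG vs CC ✗; k=3: CGG vs CCC ✗; k=4: CCGG vs CCCG ✗; k=5: CCCGG vs CCCGG ✓; k=6: CCCCGG vs CCCGGC ✗; k=7: ACCCCGG vs CCCGGCA ✗.
Only k = 5 is perfect, so the longest perfect 3' overlap is 5.

Longest perfect overlap: 5 complementary base pairs; significant dimer risk (threshold 3).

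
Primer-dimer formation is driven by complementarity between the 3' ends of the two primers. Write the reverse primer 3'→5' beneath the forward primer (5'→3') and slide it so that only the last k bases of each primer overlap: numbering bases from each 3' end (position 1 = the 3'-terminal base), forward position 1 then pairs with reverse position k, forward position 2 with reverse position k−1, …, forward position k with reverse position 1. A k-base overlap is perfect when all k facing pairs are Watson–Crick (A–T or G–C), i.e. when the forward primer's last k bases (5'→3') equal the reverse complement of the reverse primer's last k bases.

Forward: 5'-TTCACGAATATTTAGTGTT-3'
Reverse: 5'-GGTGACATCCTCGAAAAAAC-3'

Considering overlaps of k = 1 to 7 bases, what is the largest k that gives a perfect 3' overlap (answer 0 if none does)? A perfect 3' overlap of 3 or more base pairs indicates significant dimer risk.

Longest perfect overlap: 3 complementary base pairs; significant dimer risk (threshold 3).

Last 7 bases (5'→3') — forward …TAGTGTT, reverse …AAAAAAC.
Reverse complement of the reverse primer's last 7 bases: GTTTTTT; its first k bases are the reverse complement of the reverse primer's last k bases, so a perfect k-base overlap needs the forward primer's last k bases to equal them.
Comparing (forward last k vs required): k=1: T vs G ✗; k=2: TT vs GT ✗; k=3: GTT vs GTT ✓; k=4: TGTT vs GTTT ✗; k=5: GTGTT vs GTTTT ✗; k=6: AGTGTT vs GTTTTT ✗; k=7: TAGTGTT vs GTTTTTT ✗.
Only k = 3 is perfect, so the longest perfect 3' overlap is 3.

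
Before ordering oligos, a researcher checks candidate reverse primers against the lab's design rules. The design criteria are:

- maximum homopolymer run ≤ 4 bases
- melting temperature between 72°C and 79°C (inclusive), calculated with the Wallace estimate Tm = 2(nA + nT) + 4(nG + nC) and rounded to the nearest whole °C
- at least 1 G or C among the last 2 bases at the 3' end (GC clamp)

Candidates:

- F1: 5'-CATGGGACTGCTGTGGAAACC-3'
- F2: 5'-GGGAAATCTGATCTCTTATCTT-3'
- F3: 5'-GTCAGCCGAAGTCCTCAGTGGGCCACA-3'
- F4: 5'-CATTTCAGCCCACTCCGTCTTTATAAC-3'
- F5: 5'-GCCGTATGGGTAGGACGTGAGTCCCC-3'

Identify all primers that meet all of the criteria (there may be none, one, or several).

F4 only.

F1 (21 nt, A=5 T=4 G=7 C=5): longest run = 3 ✓; Tm = 2·9 + 4·12 = 66°C, outside 72–79°C ✗; 3' end CC has 2 G/C ✓ — fails.
F2 (22 nt, A=5 T=9 G=4 C=4): longest run = 3 ✓; Tm = 2·14 + 4·8 = 60°C, outside 72–79°C ✗; 3' end TT has 0 G/C, need ≥1 ✗ — fails.
F3 (27 nt, A=6 T=4 G=8 C=9): longest run = 3 ✓; Tm = 2·10 + 4·17 = 88°C, outside 72–79°C ✗; 3' end CA has 1 G/C ✓ — fails.
F4 (27 nt, A=6 T=9 G=2 C=10): longest run = 3 ✓; Tm = 2·15 + 4·12 = 78°C ✓; 3' end AC has 1 G/C ✓ — passes.
F5 (26 nt, A=4 T=5 G=10 C=7): longest run = 4 ✓; Tm = 2·9 + 4·17 = 86°C, outside 72–79°C ✗; 3' end CC has 2 G/C ✓ — fails.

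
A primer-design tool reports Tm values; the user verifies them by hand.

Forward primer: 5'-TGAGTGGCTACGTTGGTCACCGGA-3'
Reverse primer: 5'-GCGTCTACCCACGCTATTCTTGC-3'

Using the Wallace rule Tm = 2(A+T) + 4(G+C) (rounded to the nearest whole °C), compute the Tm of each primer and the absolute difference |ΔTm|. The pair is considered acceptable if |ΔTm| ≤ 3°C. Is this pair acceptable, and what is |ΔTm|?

Forward: A=4 T=6 G=9 C=5 → Tm = 2·10 + 4·14 = 76°C.
Reverse: A=3 T=7 G=4 C=9 → Tm = 2·10 + 4·13 = 72°C.
|ΔTm| = |76 − 72| = 4°C, > 3°C.

|ΔTm| = 4°C; the pair is not acceptable.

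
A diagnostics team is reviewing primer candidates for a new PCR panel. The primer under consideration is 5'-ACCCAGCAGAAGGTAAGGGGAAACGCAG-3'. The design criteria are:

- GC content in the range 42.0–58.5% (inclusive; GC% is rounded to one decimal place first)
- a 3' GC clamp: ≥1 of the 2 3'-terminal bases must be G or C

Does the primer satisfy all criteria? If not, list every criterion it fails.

Meets all criteria.

Base counts: A=11, T=1, G=10, C=6 (length 28).
GC content: GC 16/28 = 57.1% ✓
GC clamp: 3' end AG has 1 G/C ✓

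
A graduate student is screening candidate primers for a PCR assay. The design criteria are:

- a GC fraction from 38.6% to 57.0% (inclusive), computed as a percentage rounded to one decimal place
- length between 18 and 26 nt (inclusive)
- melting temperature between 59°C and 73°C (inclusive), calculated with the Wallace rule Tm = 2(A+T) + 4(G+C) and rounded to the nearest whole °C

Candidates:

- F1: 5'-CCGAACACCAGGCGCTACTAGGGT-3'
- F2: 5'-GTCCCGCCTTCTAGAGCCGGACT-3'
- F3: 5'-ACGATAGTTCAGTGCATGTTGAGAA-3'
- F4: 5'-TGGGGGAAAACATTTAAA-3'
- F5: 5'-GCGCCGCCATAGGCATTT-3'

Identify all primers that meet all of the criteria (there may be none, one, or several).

F3 only.

F1 (24 nt, A=6 T=3 G=7 C=8): GC 15/24 = 62.5%, outside 38.6–57.0% ✗; length 24 ✓; Tm = 2·9 + 4·15 = 78°C, outside 59–73°C ✗ — fails.
F2 (23 nt, A=3 T=5 G=6 C=9): GC 15/23 = 65.2%, outside 38.6–57.0% ✗; length 23 ✓; Tm = 2·8 + 4·15 = 76°C, outside 59–73°C ✗ — fails.
F3 (25 nt, A=8 T=7 G=7 C=3): GC 10/25 = 40.0% ✓; length 25 ✓; Tm = 2·15 + 4·10 = 70°C ✓ — passes.
F4 (18 nt, A=8 T=4 G=5 C=1): GC 6/18 = 33.3%, outside 38.6–57.0% ✗; length 18 ✓; Tm = 2·12 + 4·6 = 48°C, outside 59–73°C ✗ — fails.
F5 (18 nt, A=3 T=4 G=5 C=6): GC 11/18 = 61.1%, outside 38.6–57.0% ✗; length 18 ✓; Tm = 2·7 + 4·11 = 58°C, outside 59–73°C ✗ — fails.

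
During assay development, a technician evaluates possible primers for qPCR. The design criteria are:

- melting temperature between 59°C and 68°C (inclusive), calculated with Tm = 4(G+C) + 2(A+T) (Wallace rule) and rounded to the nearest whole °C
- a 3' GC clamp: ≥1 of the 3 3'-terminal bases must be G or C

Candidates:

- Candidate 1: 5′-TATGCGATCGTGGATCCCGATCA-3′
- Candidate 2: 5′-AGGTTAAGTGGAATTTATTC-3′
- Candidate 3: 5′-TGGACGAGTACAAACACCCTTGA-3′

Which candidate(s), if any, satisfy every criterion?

Candidate 1 (23 nt, A=5 T=6 G=6 C=6): Tm = 2·11 + 4·12 = 70°C, outside 59–68°C ✗; 3' end TCA has 1 G/C ✓ — fails.
Candidate 2 (20 nt, A=6 T=8 G=5 C=1): Tm = 2·14 + 4·6 = 52°C, outside 59–68°C ✗; 3' end TTC has 1 G/C ✓ — fails.
Candidate 3 (23 nt, A=8 T=4 G=5 C=6): Tm = 2·12 + 4·11 = 68°C ✓; 3' end TGA has 1 G/C ✓ — passes.

Candidate 3 only.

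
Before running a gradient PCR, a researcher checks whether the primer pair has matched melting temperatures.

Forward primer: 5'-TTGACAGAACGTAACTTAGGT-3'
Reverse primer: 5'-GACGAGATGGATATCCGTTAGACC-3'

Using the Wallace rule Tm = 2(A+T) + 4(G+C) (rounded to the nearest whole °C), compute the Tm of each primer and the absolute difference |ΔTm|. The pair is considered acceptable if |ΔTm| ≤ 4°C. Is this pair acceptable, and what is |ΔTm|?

Forward: A=7 T=6 G=5 C=3 → Tm = 2·13 + 4·8 = 58°C.
Reverse: A=7 T=5 G=7 C=5 → Tm = 2·12 + 4·12 = 72°C.
|ΔTm| = |58 − 72| = 14°C, > 4°C.

|ΔTm| = 14°C; the pair is not acceptable.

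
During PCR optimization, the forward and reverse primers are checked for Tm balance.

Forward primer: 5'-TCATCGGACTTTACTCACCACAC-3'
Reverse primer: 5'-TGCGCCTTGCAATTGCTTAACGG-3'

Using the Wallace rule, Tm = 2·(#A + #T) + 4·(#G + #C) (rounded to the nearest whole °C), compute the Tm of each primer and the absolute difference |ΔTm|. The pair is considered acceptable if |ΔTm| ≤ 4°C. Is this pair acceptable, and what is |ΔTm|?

|ΔTm| = 2°C; the pair is acceptable.

Forward: A=6 T=6 G=2 C=9 → Tm = 2·12 + 4·11 = 68°C.
Reverse: A=4 T=7 G=6 C=6 → Tm = 2·11 + 4·12 = 70°C.
|ΔTm| = |68 − 70| = 2°C, ≤ 4°C.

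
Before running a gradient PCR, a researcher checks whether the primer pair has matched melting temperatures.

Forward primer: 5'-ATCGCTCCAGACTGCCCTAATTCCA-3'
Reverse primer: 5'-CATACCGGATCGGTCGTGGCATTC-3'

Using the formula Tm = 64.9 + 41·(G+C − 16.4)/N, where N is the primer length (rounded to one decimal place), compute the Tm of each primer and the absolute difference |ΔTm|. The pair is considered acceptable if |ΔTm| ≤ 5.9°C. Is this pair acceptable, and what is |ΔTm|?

|ΔTm| = 1.5°C; the pair is acceptable.

Forward: G+C = 13, N = 25 → Tm = 64.9 + 41·(13 − 16.4)/25 = 59.3°C.
Reverse: G+C = 14, N = 24 → Tm = 64.9 + 41·(14 − 16.4)/24 = 60.8°C.
|ΔTm| = |59.3 − 60.8| = 1.5°C, ≤ 5.9°C.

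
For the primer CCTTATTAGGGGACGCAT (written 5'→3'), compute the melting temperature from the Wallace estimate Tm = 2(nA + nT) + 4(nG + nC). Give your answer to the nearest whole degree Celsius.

54°C

Base counts: A=4, T=5, G=5, C=4 (length 18).
Tm = 2·(4+5) + 4·(5+4) = 2·9 + 4·9 = 18 + 36 = 54°C.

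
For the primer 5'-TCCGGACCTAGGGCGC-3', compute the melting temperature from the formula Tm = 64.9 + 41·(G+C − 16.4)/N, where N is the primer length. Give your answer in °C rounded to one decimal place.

Base counts: A=2, T=2, G=6, C=6; G+C = 12, N = 16.
Tm = 64.9 + 41·(12 − 16.4)/16 = 64.9 + -180.40/16 = 53.6°C.

53.6°C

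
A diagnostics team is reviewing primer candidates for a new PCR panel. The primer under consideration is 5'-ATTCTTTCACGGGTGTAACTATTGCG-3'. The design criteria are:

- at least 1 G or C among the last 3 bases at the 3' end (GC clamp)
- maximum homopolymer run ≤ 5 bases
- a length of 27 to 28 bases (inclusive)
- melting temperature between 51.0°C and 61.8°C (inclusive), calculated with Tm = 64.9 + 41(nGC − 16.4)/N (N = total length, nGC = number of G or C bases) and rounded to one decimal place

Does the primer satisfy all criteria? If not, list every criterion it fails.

Fails: length.

Base counts: A=5, T=10, G=6, C=5 (length 26).
GC clamp: 3' end GCG has 3 G/C ✓
homopolymer run: longest run = 3 ✓
length: length 26, outside 27–28 ✗
Tm: Tm = 64.9 + 41·(11 − 16.4)/26 = 56.4°C ✓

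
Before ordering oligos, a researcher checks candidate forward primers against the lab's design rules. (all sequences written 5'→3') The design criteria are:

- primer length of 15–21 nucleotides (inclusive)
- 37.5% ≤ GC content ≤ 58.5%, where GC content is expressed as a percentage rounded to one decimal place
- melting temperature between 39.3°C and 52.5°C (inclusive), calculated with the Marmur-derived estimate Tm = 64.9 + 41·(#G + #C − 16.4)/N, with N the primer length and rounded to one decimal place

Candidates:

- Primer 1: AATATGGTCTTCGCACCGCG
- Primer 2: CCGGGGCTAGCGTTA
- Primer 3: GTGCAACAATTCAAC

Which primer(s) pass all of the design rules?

Primer 1 (20 nt, A=4 T=5 G=5 C=6): length 20 ✓; GC 11/20 = 55.0% ✓; Tm = 64.9 + 41·(11 − 16.4)/20 = 53.8°C, outside 39.3–52.5°C ✗ — fails.
Primer 2 (15 nt, A=2 T=3 G=6 C=4): length 15 ✓; GC 10/15 = 66.7%, outside 37.5–58.5% ✗; Tm = 64.9 + 41·(10 − 16.4)/15 = 47.4°C ✓ — fails.
Primer 3 (15 nt, A=6 T=3 G=2 C=4): length 15 ✓; GC 6/15 = 40.0% ✓; Tm = 64.9 + 41·(6 − 16.4)/15 = 36.5°C, outside 39.3–52.5°C ✗ — fails.

None of the candidates satisfy all criteria.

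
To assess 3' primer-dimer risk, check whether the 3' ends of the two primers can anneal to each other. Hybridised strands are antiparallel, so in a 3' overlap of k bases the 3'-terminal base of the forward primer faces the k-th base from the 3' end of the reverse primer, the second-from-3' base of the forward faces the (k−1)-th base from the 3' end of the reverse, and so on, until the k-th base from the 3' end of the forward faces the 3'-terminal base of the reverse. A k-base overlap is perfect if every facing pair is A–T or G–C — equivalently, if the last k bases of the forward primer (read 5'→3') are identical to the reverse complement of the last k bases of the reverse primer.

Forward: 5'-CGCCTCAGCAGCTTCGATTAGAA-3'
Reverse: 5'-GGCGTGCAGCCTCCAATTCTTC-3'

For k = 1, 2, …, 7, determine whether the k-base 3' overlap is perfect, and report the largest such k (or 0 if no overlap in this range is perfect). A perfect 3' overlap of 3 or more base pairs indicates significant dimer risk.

Longest perfect overlap: 3 complementary base pairs; significant dimer risk (threshold 3).

Last 7 bases (5'→3') — forward …ATTAGAA, reverse …ATTCTTC.
Reverse complement of the reverse primer's last 7 bases: GAAGAAT; its first k bases are the reverse complement of the reverse primer's last k bases, so a perfect k-base overlap needs the forward primer's last k bases to equal them.
Comparing (forward last k vs required): k=1: A vs G ✗; k=2: AA vs GA ✗; k=3: GAA vs GAA ✓; k=4: AGAA vs GAAG ✗; k=5: TAGAA vs GAAGA ✗; k=6: TTAGAA vs GAAGAA ✗; k=7: ATTAGAA vs GAAGAAT ✗.
Only k = 3 is perfect, so the longest perfect 3' overlap is 3.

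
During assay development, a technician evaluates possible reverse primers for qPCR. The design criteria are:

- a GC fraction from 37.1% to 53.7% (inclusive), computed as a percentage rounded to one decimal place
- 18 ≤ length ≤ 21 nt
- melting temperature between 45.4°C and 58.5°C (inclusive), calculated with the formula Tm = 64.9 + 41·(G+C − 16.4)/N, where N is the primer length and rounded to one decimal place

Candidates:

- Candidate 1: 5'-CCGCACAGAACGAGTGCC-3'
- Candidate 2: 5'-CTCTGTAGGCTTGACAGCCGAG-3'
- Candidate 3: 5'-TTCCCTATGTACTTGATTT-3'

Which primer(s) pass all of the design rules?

Candidate 1 (18 nt, A=5 T=1 G=5 C=7): GC 12/18 = 66.7%, outside 37.1–53.7% ✗; length 18 ✓; Tm = 64.9 + 41·(12 − 16.4)/18 = 54.9°C ✓ — fails.
Candidate 2 (22 nt, A=4 T=5 G=7 C=6): GC 13/22 = 59.1%, outside 37.1–53.7% ✗; length 22, outside 18–21 ✗; Tm = 64.9 + 41·(13 − 16.4)/22 = 58.6°C, outside 45.4–58.5°C ✗ — fails.
Candidate 3 (19 nt, A=3 T=10 G=2 C=4): GC 6/19 = 31.6%, outside 37.1–53.7% ✗; length 19 ✓; Tm = 64.9 + 41·(6 − 16.4)/19 = 42.5°C, outside 45.4–58.5°C ✗ — fails.

None of the candidates satisfy all criteria.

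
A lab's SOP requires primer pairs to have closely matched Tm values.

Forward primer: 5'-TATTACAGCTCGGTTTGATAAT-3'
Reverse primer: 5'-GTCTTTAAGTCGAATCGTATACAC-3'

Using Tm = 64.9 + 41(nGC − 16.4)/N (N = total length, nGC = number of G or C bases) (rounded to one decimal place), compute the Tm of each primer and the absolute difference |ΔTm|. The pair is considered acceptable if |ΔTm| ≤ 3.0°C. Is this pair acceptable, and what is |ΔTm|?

|ΔTm| = 4.9°C; the pair is not acceptable.

Forward: G+C = 7, N = 22 → Tm = 64.9 + 41·(7 − 16.4)/22 = 47.4°C.
Reverse: G+C = 9, N = 24 → Tm = 64.9 + 41·(9 − 16.4)/24 = 52.3°C.
|ΔTm| = |47.4 − 52.3| = 4.9°C, > 3.0°C.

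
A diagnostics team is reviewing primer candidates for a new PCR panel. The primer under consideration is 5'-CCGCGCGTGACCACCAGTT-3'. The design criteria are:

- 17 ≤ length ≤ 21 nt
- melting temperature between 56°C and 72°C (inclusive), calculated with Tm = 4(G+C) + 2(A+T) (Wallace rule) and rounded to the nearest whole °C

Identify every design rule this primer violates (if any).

Meets all criteria.

Base counts: A=3, T=3, G=5, C=8 (length 19).
length: length 19 ✓
Tm: Tm = 2·6 + 4·13 = 64°C ✓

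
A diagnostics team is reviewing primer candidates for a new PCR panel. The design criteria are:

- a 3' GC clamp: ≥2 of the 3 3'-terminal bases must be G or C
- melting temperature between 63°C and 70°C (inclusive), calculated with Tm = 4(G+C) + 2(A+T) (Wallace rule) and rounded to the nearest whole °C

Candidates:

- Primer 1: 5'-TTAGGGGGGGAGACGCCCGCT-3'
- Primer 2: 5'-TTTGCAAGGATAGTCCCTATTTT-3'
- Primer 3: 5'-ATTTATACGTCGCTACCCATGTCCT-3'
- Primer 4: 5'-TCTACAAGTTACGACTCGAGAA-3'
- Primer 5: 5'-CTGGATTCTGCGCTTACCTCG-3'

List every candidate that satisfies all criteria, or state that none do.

Primer 5 only.

Primer 1 (21 nt, A=3 T=3 G=10 C=5): 3' end GCT has 2 G/C ✓; Tm = 2·6 + 4·15 = 72°C, outside 63–70°C ✗ — fails.
Primer 2 (23 nt, A=5 T=10 G=4 C=4): 3' end TTT has 0 G/C, need ≥2 ✗; Tm = 2·15 + 4·8 = 62°C, outside 63–70°C ✗ — fails.
Primer 3 (25 nt, A=5 T=9 G=3 C=8): 3' end CCT has 2 G/C ✓; Tm = 2·14 + 4·11 = 72°C, outside 63–70°C ✗ — fails.
Primer 4 (22 nt, A=8 T=5 G=4 C=5): 3' end GAA has 1 G/C, need ≥2 ✗; Tm = 2·13 + 4·9 = 62°C, outside 63–70°C ✗ — fails.
Primer 5 (21 nt, A=2 T=7 G=5 C=7): 3' end TCG has 2 G/C ✓; Tm = 2·9 + 4·12 = 66°C ✓ — passes.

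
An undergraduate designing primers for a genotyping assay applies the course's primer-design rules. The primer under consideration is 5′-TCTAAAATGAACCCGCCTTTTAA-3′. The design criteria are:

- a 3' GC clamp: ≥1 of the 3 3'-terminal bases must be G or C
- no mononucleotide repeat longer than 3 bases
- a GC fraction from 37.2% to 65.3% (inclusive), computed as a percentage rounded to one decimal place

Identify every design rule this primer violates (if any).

Base counts: A=8, T=7, G=2, C=6 (length 23).
GC clamp: 3' end TAA has 0 G/C, need ≥1 ✗
homopolymer run: longest run = 4, exceeds 3 ✗
GC content: GC 8/23 = 34.8%, outside 37.2–65.3% ✗

Fails: GC clamp, homopolymer run, GC content.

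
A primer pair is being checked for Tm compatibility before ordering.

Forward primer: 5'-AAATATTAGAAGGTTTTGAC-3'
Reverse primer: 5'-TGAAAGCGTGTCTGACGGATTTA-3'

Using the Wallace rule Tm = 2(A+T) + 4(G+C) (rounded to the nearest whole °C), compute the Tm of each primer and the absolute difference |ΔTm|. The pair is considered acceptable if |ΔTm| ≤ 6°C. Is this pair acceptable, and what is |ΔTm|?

Forward: A=8 T=7 G=4 C=1 → Tm = 2·15 + 4·5 = 50°C.
Reverse: A=6 T=7 G=7 C=3 → Tm = 2·13 + 4·10 = 66°C.
|ΔTm| = |50 − 66| = 16°C, > 6°C.

|ΔTm| = 16°C; the pair is not acceptable.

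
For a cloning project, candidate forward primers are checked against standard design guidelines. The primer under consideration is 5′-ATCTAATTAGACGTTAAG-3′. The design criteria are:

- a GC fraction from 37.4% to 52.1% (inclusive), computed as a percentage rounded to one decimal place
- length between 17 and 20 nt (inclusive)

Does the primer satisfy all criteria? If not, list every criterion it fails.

Fails: GC content.

Base counts: A=7, T=6, G=3, C=2 (length 18).
GC content: GC 5/18 = 27.8%, outside 37.4–52.1% ✗
length: length 18 ✓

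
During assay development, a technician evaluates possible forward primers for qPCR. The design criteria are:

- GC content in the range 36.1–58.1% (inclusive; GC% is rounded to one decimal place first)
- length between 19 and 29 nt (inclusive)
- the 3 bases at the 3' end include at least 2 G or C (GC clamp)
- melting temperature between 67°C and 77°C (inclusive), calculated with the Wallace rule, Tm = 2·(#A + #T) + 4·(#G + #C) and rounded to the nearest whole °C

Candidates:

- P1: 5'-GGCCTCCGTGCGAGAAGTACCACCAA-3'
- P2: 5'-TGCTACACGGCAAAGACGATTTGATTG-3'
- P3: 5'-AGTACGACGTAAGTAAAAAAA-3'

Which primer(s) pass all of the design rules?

P1 (26 nt, A=7 T=3 G=7 C=9): GC 16/26 = 61.5%, outside 36.1–58.1% ✗; length 26 ✓; 3' end CAA has 1 G/C, need ≥2 ✗; Tm = 2·10 + 4·16 = 84°C, outside 67–77°C ✗ — fails.
P2 (27 nt, A=8 T=7 G=7 C=5): GC 12/27 = 44.4% ✓; length 27 ✓; 3' end TTG has 1 G/C, need ≥2 ✗; Tm = 2·15 + 4·12 = 78°C, outside 67–77°C ✗ — fails.
P3 (21 nt, A=12 T=3 G=4 C=2): GC 6/21 = 28.6%, outside 36.1–58.1% ✗; length 21 ✓; 3' end AAA has 0 G/C, need ≥2 ✗; Tm = 2·15 + 4·6 = 54°C, outside 67–77°C ✗ — fails.

None of the candidates satisfy all criteria.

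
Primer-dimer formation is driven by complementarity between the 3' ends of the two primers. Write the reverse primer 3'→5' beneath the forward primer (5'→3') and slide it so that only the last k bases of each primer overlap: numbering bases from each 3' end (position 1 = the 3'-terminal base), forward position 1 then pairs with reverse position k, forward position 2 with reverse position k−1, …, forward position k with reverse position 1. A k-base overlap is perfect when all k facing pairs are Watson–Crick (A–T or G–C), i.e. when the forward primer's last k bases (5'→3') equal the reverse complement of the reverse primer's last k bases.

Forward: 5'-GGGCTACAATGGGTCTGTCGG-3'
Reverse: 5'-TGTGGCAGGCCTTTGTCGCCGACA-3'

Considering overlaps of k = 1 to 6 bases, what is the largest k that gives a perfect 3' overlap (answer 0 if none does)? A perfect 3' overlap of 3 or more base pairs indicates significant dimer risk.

Last 6 bases (5'→3') — forward …TGTCGG, reverse …CCGACA.
Reverse complement of the reverse primer's last 6 bases: TGTCGG; its first k bases are the reverse complement of the reverse primer's last k bases, so a perfect k-base overlap needs the forward primer's last k bases to equal them.
Comparing (forward last k vs required): k=1: G vs T ✗; k=2: GG vs TG ✗; k=3: CGG vs TGT ✗; k=4: TCGG vs TGTC ✗; k=5: GTCGG vs TGTCG ✗; k=6: TGTCGG vs TGTCGG ✓.
Only k = 6 is perfect, so the longest perfect 3' overlap is 6.

Longest perfect overlap: 6 complementary base pairs; significant dimer risk (threshold 3).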